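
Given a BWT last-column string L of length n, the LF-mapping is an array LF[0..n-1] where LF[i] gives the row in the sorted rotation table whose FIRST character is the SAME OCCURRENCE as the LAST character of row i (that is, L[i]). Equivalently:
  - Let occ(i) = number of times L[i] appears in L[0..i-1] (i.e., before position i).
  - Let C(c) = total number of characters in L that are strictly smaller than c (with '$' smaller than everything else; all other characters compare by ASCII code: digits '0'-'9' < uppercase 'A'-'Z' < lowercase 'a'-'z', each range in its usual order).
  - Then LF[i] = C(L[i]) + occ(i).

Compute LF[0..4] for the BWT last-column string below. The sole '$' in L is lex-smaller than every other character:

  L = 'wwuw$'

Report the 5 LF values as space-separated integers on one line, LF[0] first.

Answer: 2 3 1 4 0

Derivation:
Char counts: '$':1, 'u':1, 'w':3
C (first-col start): C('$')=0, C('u')=1, C('w')=2
L[0]='w': occ=0, LF[0]=C('w')+0=2+0=2
L[1]='w': occ=1, LF[1]=C('w')+1=2+1=3
L[2]='u': occ=0, LF[2]=C('u')+0=1+0=1
L[3]='w': occ=2, LF[3]=C('w')+2=2+2=4
L[4]='$': occ=0, LF[4]=C('$')+0=0+0=0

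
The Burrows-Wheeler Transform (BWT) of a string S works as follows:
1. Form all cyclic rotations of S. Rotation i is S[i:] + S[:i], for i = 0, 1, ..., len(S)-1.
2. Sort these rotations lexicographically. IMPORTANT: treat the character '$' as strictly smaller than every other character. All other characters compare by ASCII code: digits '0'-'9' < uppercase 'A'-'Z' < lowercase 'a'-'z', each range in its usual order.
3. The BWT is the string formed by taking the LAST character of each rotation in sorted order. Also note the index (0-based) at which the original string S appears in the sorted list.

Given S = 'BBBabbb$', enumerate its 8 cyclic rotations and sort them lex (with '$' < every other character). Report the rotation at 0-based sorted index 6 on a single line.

All 8 rotations (rotation i = S[i:]+S[:i]):
  rot[0] = BBBabbb$
  rot[1] = BBabbb$B
  rot[2] = Babbb$BB
  rot[3] = abbb$BBB
  rot[4] = bbb$BBBa
  rot[5] = bb$BBBab
  rot[6] = b$BBBabb
  rot[7] = $BBBabbb
Sorted (with $ < everything):
  sorted[0] = $BBBabbb
  sorted[1] = BBBabbb$
  sorted[2] = BBabbb$B
  sorted[3] = Babbb$BB
  sorted[4] = abbb$BBB
  sorted[5] = b$BBBabb
  sorted[6] = bb$BBBab
  sorted[7] = bbb$BBBa
sorted[6] = bb$BBBab

Answer: bb$BBBab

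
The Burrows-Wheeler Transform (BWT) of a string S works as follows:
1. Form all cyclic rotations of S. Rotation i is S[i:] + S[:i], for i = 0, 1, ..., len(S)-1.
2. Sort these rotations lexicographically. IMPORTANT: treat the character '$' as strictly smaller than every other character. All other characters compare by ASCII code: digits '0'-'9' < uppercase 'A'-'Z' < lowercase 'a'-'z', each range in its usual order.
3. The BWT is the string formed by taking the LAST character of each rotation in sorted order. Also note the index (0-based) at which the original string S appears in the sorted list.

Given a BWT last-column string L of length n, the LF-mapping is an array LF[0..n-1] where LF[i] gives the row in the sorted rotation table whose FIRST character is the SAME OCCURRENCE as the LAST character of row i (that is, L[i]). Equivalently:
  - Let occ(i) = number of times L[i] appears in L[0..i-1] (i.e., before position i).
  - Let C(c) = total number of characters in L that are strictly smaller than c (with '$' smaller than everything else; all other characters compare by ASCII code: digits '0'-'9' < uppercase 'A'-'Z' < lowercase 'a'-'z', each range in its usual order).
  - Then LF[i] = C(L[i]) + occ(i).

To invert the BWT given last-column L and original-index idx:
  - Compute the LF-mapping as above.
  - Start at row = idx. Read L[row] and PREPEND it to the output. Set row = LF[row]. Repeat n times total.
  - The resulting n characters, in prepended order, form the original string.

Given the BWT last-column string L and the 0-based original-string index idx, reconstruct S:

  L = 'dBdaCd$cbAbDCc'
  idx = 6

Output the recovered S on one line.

LF mapping: 11 2 12 6 3 13 0 9 7 1 8 5 4 10
Walk LF starting at row 6, prepending L[row]:
  step 1: row=6, L[6]='$', prepend. Next row=LF[6]=0
  step 2: row=0, L[0]='d', prepend. Next row=LF[0]=11
  step 3: row=11, L[11]='D', prepend. Next row=LF[11]=5
  step 4: row=5, L[5]='d', prepend. Next row=LF[5]=13
  step 5: row=13, L[13]='c', prepend. Next row=LF[13]=10
  step 6: row=10, L[10]='b', prepend. Next row=LF[10]=8
  step 7: row=8, L[8]='b', prepend. Next row=LF[8]=7
  step 8: row=7, L[7]='c', prepend. Next row=LF[7]=9
  step 9: row=9, L[9]='A', prepend. Next row=LF[9]=1
  step 10: row=1, L[1]='B', prepend. Next row=LF[1]=2
  step 11: row=2, L[2]='d', prepend. Next row=LF[2]=12
  step 12: row=12, L[12]='C', prepend. Next row=LF[12]=4
  step 13: row=4, L[4]='C', prepend. Next row=LF[4]=3
  step 14: row=3, L[3]='a', prepend. Next row=LF[3]=6
Reversed output: aCCdBAcbbcdDd$

Answer: aCCdBAcbbcdDd$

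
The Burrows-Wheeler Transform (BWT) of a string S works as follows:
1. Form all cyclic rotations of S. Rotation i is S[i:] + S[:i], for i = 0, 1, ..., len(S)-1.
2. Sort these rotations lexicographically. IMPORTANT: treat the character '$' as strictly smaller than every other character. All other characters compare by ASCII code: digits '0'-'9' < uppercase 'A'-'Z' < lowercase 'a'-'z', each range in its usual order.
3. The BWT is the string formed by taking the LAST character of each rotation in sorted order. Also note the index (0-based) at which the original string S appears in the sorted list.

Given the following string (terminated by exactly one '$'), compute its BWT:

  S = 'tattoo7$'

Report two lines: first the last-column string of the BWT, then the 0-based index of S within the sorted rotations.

Answer: 7otot$ta
5

Derivation:
All 8 rotations (rotation i = S[i:]+S[:i]):
  rot[0] = tattoo7$
  rot[1] = attoo7$t
  rot[2] = ttoo7$ta
  rot[3] = too7$tat
  rot[4] = oo7$tatt
  rot[5] = o7$tatto
  rot[6] = 7$tattoo
  rot[7] = $tattoo7
Sorted (with $ < everything):
  sorted[0] = $tattoo7  (last char: '7')
  sorted[1] = 7$tattoo  (last char: 'o')
  sorted[2] = attoo7$t  (last char: 't')
  sorted[3] = o7$tatto  (last char: 'o')
  sorted[4] = oo7$tatt  (last char: 't')
  sorted[5] = tattoo7$  (last char: '$')
  sorted[6] = too7$tat  (last char: 't')
  sorted[7] = ttoo7$ta  (last char: 'a')
Last column: 7otot$ta
Original string S is at sorted index 5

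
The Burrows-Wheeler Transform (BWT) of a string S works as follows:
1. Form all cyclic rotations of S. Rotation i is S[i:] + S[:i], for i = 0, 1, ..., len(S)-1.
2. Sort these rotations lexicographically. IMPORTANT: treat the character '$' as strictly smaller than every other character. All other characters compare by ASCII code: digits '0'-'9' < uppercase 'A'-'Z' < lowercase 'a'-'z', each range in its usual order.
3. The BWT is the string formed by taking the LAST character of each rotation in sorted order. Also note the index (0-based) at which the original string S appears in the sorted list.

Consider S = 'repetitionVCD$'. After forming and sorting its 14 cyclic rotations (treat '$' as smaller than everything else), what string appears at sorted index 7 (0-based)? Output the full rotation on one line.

Answer: itionVCD$repet

Derivation:
All 14 rotations (rotation i = S[i:]+S[:i]):
  rot[0] = repetitionVCD$
  rot[1] = epetitionVCD$r
  rot[2] = petitionVCD$re
  rot[3] = etitionVCD$rep
  rot[4] = titionVCD$repe
  rot[5] = itionVCD$repet
  rot[6] = tionVCD$repeti
  rot[7] = ionVCD$repetit
  rot[8] = onVCD$repetiti
  rot[9] = nVCD$repetitio
  rot[10] = VCD$repetition
  rot[11] = CD$repetitionV
  rot[12] = D$repetitionVC
  rot[13] = $repetitionVCD
Sorted (with $ < everything):
  sorted[0] = $repetitionVCD
  sorted[1] = CD$repetitionV
  sorted[2] = D$repetitionVC
  sorted[3] = VCD$repetition
  sorted[4] = epetitionVCD$r
  sorted[5] = etitionVCD$rep
  sorted[6] = ionVCD$repetit
  sorted[7] = itionVCD$repet
  sorted[8] = nVCD$repetitio
  sorted[9] = onVCD$repetiti
  sorted[10] = petitionVCD$re
  sorted[11] = repetitionVCD$
  sorted[12] = tionVCD$repeti
  sorted[13] = titionVCD$repe
sorted[7] = itionVCD$repet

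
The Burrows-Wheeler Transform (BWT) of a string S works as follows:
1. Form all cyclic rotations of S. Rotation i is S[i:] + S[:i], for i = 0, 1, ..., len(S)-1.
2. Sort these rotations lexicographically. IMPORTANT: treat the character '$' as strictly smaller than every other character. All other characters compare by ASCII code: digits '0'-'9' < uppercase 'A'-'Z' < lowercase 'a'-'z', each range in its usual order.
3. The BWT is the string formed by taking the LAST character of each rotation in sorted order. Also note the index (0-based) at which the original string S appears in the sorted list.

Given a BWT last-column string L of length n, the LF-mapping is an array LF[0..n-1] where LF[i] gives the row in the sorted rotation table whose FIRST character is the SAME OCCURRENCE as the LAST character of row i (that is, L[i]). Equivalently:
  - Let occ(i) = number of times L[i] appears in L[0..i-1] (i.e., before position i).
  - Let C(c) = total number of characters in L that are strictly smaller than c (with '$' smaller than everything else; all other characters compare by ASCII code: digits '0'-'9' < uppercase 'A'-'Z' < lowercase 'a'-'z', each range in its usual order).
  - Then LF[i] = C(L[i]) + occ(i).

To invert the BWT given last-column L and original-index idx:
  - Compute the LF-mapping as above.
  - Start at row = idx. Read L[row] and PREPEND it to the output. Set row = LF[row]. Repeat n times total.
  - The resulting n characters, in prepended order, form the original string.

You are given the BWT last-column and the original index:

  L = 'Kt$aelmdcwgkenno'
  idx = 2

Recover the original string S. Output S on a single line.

LF mapping: 1 14 0 2 5 9 10 4 3 15 7 8 6 11 12 13
Walk LF starting at row 2, prepending L[row]:
  step 1: row=2, L[2]='$', prepend. Next row=LF[2]=0
  step 2: row=0, L[0]='K', prepend. Next row=LF[0]=1
  step 3: row=1, L[1]='t', prepend. Next row=LF[1]=14
  step 4: row=14, L[14]='n', prepend. Next row=LF[14]=12
  step 5: row=12, L[12]='e', prepend. Next row=LF[12]=6
  step 6: row=6, L[6]='m', prepend. Next row=LF[6]=10
  step 7: row=10, L[10]='g', prepend. Next row=LF[10]=7
  step 8: row=7, L[7]='d', prepend. Next row=LF[7]=4
  step 9: row=4, L[4]='e', prepend. Next row=LF[4]=5
  step 10: row=5, L[5]='l', prepend. Next row=LF[5]=9
  step 11: row=9, L[9]='w', prepend. Next row=LF[9]=15
  step 12: row=15, L[15]='o', prepend. Next row=LF[15]=13
  step 13: row=13, L[13]='n', prepend. Next row=LF[13]=11
  step 14: row=11, L[11]='k', prepend. Next row=LF[11]=8
  step 15: row=8, L[8]='c', prepend. Next row=LF[8]=3
  step 16: row=3, L[3]='a', prepend. Next row=LF[3]=2
Reversed output: acknowledgmentK$

Answer: acknowledgmentK$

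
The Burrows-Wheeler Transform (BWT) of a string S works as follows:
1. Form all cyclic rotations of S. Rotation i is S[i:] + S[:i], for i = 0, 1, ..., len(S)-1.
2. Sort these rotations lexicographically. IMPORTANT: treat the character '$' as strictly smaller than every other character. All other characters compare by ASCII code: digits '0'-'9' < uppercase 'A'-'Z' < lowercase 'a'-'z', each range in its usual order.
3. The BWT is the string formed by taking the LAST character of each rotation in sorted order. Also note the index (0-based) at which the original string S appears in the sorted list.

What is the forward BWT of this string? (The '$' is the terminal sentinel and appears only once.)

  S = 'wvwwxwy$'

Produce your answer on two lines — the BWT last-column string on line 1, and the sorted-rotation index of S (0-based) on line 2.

All 8 rotations (rotation i = S[i:]+S[:i]):
  rot[0] = wvwwxwy$
  rot[1] = vwwxwy$w
  rot[2] = wwxwy$wv
  rot[3] = wxwy$wvw
  rot[4] = xwy$wvww
  rot[5] = wy$wvwwx
  rot[6] = y$wvwwxw
  rot[7] = $wvwwxwy
Sorted (with $ < everything):
  sorted[0] = $wvwwxwy  (last char: 'y')
  sorted[1] = vwwxwy$w  (last char: 'w')
  sorted[2] = wvwwxwy$  (last char: '$')
  sorted[3] = wwxwy$wv  (last char: 'v')
  sorted[4] = wxwy$wvw  (last char: 'w')
  sorted[5] = wy$wvwwx  (last char: 'x')
  sorted[6] = xwy$wvww  (last char: 'w')
  sorted[7] = y$wvwwxw  (last char: 'w')
Last column: yw$vwxww
Original string S is at sorted index 2

Answer: yw$vwxww
2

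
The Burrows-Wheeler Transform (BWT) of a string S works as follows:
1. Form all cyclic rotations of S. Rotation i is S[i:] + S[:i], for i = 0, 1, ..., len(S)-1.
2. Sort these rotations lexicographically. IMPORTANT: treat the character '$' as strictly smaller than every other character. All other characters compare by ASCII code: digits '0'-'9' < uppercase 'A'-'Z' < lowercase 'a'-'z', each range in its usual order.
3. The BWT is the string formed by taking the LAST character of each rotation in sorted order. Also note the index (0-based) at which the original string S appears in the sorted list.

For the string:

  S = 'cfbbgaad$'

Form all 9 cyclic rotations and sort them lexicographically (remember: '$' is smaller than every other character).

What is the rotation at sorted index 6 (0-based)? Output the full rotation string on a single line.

All 9 rotations (rotation i = S[i:]+S[:i]):
  rot[0] = cfbbgaad$
  rot[1] = fbbgaad$c
  rot[2] = bbgaad$cf
  rot[3] = bgaad$cfb
  rot[4] = gaad$cfbb
  rot[5] = aad$cfbbg
  rot[6] = ad$cfbbga
  rot[7] = d$cfbbgaa
  rot[8] = $cfbbgaad
Sorted (with $ < everything):
  sorted[0] = $cfbbgaad
  sorted[1] = aad$cfbbg
  sorted[2] = ad$cfbbga
  sorted[3] = bbgaad$cf
  sorted[4] = bgaad$cfb
  sorted[5] = cfbbgaad$
  sorted[6] = d$cfbbgaa
  sorted[7] = fbbgaad$c
  sorted[8] = gaad$cfbb
sorted[6] = d$cfbbgaa

Answer: d$cfbbgaa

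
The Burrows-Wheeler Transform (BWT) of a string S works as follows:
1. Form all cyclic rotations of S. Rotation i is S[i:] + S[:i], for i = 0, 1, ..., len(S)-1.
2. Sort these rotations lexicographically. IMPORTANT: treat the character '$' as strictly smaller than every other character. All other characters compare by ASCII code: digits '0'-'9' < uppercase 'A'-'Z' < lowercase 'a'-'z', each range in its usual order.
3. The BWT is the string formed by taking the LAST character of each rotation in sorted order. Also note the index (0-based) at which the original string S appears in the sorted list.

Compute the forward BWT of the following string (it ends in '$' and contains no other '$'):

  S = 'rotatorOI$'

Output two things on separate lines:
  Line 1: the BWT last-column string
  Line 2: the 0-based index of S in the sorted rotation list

All 10 rotations (rotation i = S[i:]+S[:i]):
  rot[0] = rotatorOI$
  rot[1] = otatorOI$r
  rot[2] = tatorOI$ro
  rot[3] = atorOI$rot
  rot[4] = torOI$rota
  rot[5] = orOI$rotat
  rot[6] = rOI$rotato
  rot[7] = OI$rotator
  rot[8] = I$rotatorO
  rot[9] = $rotatorOI
Sorted (with $ < everything):
  sorted[0] = $rotatorOI  (last char: 'I')
  sorted[1] = I$rotatorO  (last char: 'O')
  sorted[2] = OI$rotator  (last char: 'r')
  sorted[3] = atorOI$rot  (last char: 't')
  sorted[4] = orOI$rotat  (last char: 't')
  sorted[5] = otatorOI$r  (last char: 'r')
  sorted[6] = rOI$rotato  (last char: 'o')
  sorted[7] = rotatorOI$  (last char: '$')
  sorted[8] = tatorOI$ro  (last char: 'o')
  sorted[9] = torOI$rota  (last char: 'a')
Last column: IOrttro$oa
Original string S is at sorted index 7

Answer: IOrttro$oa
7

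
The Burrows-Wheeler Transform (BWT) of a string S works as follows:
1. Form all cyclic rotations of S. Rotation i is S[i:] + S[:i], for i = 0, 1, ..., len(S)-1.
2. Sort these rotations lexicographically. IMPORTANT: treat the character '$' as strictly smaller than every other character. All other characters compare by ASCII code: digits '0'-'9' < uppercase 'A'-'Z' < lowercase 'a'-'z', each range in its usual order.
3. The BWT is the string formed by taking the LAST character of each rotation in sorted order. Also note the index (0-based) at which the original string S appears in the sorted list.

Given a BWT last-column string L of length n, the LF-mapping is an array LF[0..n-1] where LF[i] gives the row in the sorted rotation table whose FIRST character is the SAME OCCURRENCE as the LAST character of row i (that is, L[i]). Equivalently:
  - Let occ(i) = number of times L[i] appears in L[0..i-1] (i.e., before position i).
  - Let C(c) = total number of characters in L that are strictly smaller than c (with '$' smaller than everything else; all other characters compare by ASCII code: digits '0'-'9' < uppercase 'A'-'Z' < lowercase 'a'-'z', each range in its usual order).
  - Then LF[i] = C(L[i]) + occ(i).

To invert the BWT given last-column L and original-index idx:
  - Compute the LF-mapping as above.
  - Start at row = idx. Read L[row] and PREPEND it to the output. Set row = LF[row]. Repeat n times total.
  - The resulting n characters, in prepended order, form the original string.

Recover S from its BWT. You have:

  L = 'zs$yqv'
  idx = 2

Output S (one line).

Answer: sqyvz$

Derivation:
LF mapping: 5 2 0 4 1 3
Walk LF starting at row 2, prepending L[row]:
  step 1: row=2, L[2]='$', prepend. Next row=LF[2]=0
  step 2: row=0, L[0]='z', prepend. Next row=LF[0]=5
  step 3: row=5, L[5]='v', prepend. Next row=LF[5]=3
  step 4: row=3, L[3]='y', prepend. Next row=LF[3]=4
  step 5: row=4, L[4]='q', prepend. Next row=LF[4]=1
  step 6: row=1, L[1]='s', prepend. Next row=LF[1]=2
Reversed output: sqyvz$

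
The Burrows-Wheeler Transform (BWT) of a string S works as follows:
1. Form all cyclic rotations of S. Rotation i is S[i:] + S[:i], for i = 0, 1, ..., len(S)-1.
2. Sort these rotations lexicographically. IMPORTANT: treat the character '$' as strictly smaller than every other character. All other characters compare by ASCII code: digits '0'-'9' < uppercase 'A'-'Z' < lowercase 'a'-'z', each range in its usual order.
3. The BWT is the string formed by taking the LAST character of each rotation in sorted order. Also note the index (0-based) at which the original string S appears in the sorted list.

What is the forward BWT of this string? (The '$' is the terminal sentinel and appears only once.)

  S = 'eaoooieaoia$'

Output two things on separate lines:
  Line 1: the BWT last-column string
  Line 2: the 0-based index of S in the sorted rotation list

Answer: aieei$ooaooa
5

Derivation:
All 12 rotations (rotation i = S[i:]+S[:i]):
  rot[0] = eaoooieaoia$
  rot[1] = aoooieaoia$e
  rot[2] = oooieaoia$ea
  rot[3] = ooieaoia$eao
  rot[4] = oieaoia$eaoo
  rot[5] = ieaoia$eaooo
  rot[6] = eaoia$eaoooi
  rot[7] = aoia$eaoooie
  rot[8] = oia$eaoooiea
  rot[9] = ia$eaoooieao
  rot[10] = a$eaoooieaoi
  rot[11] = $eaoooieaoia
Sorted (with $ < everything):
  sorted[0] = $eaoooieaoia  (last char: 'a')
  sorted[1] = a$eaoooieaoi  (last char: 'i')
  sorted[2] = aoia$eaoooie  (last char: 'e')
  sorted[3] = aoooieaoia$e  (last char: 'e')
  sorted[4] = eaoia$eaoooi  (last char: 'i')
  sorted[5] = eaoooieaoia$  (last char: '$')
  sorted[6] = ia$eaoooieao  (last char: 'o')
  sorted[7] = ieaoia$eaooo  (last char: 'o')
  sorted[8] = oia$eaoooiea  (last char: 'a')
  sorted[9] = oieaoia$eaoo  (last char: 'o')
  sorted[10] = ooieaoia$eao  (last char: 'o')
  sorted[11] = oooieaoia$ea  (last char: 'a')
Last column: aieei$ooaooa
Original string S is at sorted index 5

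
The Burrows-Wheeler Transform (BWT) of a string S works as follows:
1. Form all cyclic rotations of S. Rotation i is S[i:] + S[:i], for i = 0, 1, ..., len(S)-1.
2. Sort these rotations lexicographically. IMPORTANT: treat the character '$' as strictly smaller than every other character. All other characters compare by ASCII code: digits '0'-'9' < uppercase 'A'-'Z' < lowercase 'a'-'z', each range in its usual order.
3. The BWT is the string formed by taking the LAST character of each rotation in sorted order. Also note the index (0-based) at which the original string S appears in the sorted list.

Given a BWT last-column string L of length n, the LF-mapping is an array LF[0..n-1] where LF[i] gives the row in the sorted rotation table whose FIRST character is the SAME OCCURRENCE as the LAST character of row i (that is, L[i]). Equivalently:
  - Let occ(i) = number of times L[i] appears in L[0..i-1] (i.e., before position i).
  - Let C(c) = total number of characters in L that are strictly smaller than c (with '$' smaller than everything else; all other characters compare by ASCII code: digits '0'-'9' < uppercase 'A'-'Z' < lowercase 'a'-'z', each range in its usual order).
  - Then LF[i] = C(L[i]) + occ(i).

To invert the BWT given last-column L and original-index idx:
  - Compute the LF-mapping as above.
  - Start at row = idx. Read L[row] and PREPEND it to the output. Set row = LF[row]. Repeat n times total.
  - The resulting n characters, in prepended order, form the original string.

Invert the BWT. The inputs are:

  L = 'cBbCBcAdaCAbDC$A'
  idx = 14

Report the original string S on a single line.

Answer: cBBACAdCDbbAaCc$

Derivation:
LF mapping: 13 4 11 6 5 14 1 15 10 7 2 12 9 8 0 3
Walk LF starting at row 14, prepending L[row]:
  step 1: row=14, L[14]='$', prepend. Next row=LF[14]=0
  step 2: row=0, L[0]='c', prepend. Next row=LF[0]=13
  step 3: row=13, L[13]='C', prepend. Next row=LF[13]=8
  step 4: row=8, L[8]='a', prepend. Next row=LF[8]=10
  step 5: row=10, L[10]='A', prepend. Next row=LF[10]=2
  step 6: row=2, L[2]='b', prepend. Next row=LF[2]=11
  step 7: row=11, L[11]='b', prepend. Next row=LF[11]=12
  step 8: row=12, L[12]='D', prepend. Next row=LF[12]=9
  step 9: row=9, L[9]='C', prepend. Next row=LF[9]=7
  step 10: row=7, L[7]='d', prepend. Next row=LF[7]=15
  step 11: row=15, L[15]='A', prepend. Next row=LF[15]=3
  step 12: row=3, L[3]='C', prepend. Next row=LF[3]=6
  step 13: row=6, L[6]='A', prepend. Next row=LF[6]=1
  step 14: row=1, L[1]='B', prepend. Next row=LF[1]=4
  step 15: row=4, L[4]='B', prepend. Next row=LF[4]=5
  step 16: row=5, L[5]='c', prepend. Next row=LF[5]=14
Reversed output: cBBACAdCDbbAaCc$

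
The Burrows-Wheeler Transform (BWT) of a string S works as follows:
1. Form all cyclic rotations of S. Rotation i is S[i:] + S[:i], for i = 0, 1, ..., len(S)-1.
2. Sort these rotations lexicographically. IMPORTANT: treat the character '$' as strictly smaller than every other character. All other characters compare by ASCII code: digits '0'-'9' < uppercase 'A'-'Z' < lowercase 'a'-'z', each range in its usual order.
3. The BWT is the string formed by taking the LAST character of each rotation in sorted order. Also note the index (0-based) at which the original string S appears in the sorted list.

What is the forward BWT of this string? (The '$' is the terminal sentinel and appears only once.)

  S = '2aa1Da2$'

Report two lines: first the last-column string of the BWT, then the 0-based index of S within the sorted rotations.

Answer: 2aa$1aD2
3

Derivation:
All 8 rotations (rotation i = S[i:]+S[:i]):
  rot[0] = 2aa1Da2$
  rot[1] = aa1Da2$2
  rot[2] = a1Da2$2a
  rot[3] = 1Da2$2aa
  rot[4] = Da2$2aa1
  rot[5] = a2$2aa1D
  rot[6] = 2$2aa1Da
  rot[7] = $2aa1Da2
Sorted (with $ < everything):
  sorted[0] = $2aa1Da2  (last char: '2')
  sorted[1] = 1Da2$2aa  (last char: 'a')
  sorted[2] = 2$2aa1Da  (last char: 'a')
  sorted[3] = 2aa1Da2$  (last char: '$')
  sorted[4] = Da2$2aa1  (last char: '1')
  sorted[5] = a1Da2$2a  (last char: 'a')
  sorted[6] = a2$2aa1D  (last char: 'D')
  sorted[7] = aa1Da2$2  (last char: '2')
Last column: 2aa$1aD2
Original string S is at sorted index 3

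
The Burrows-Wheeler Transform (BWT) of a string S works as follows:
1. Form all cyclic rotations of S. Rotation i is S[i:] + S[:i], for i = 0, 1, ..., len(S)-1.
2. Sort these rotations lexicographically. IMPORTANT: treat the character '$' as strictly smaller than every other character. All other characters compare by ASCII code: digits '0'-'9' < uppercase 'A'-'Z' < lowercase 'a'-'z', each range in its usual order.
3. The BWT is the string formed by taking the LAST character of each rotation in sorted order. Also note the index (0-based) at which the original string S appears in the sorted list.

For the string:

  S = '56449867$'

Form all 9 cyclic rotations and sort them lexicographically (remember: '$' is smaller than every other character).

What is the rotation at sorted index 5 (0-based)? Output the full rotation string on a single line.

All 9 rotations (rotation i = S[i:]+S[:i]):
  rot[0] = 56449867$
  rot[1] = 6449867$5
  rot[2] = 449867$56
  rot[3] = 49867$564
  rot[4] = 9867$5644
  rot[5] = 867$56449
  rot[6] = 67$564498
  rot[7] = 7$5644986
  rot[8] = $56449867
Sorted (with $ < everything):
  sorted[0] = $56449867
  sorted[1] = 449867$56
  sorted[2] = 49867$564
  sorted[3] = 56449867$
  sorted[4] = 6449867$5
  sorted[5] = 67$564498
  sorted[6] = 7$5644986
  sorted[7] = 867$56449
  sorted[8] = 9867$5644
sorted[5] = 67$564498

Answer: 67$564498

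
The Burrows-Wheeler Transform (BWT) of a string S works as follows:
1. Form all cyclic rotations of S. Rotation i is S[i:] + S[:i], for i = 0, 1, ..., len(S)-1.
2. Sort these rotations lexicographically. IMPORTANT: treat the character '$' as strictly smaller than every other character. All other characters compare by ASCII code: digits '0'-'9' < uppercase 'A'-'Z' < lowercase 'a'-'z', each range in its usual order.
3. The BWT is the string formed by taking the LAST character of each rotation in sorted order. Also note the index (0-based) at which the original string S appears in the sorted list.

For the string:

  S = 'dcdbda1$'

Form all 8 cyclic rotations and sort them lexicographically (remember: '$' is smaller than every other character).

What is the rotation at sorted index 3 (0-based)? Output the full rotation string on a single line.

All 8 rotations (rotation i = S[i:]+S[:i]):
  rot[0] = dcdbda1$
  rot[1] = cdbda1$d
  rot[2] = dbda1$dc
  rot[3] = bda1$dcd
  rot[4] = da1$dcdb
  rot[5] = a1$dcdbd
  rot[6] = 1$dcdbda
  rot[7] = $dcdbda1
Sorted (with $ < everything):
  sorted[0] = $dcdbda1
  sorted[1] = 1$dcdbda
  sorted[2] = a1$dcdbd
  sorted[3] = bda1$dcd
  sorted[4] = cdbda1$d
  sorted[5] = da1$dcdb
  sorted[6] = dbda1$dc
  sorted[7] = dcdbda1$
sorted[3] = bda1$dcd

Answer: bda1$dcd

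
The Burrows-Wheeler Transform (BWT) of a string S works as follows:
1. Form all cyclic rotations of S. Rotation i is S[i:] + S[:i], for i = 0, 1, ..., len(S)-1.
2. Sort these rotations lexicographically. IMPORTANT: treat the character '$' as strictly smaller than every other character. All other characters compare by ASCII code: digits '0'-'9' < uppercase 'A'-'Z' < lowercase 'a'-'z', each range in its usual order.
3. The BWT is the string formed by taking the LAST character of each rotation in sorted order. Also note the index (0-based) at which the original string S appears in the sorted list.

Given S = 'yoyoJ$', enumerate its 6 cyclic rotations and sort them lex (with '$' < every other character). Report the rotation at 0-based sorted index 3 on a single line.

Answer: oyoJ$y

Derivation:
All 6 rotations (rotation i = S[i:]+S[:i]):
  rot[0] = yoyoJ$
  rot[1] = oyoJ$y
  rot[2] = yoJ$yo
  rot[3] = oJ$yoy
  rot[4] = J$yoyo
  rot[5] = $yoyoJ
Sorted (with $ < everything):
  sorted[0] = $yoyoJ
  sorted[1] = J$yoyo
  sorted[2] = oJ$yoy
  sorted[3] = oyoJ$y
  sorted[4] = yoJ$yo
  sorted[5] = yoyoJ$
sorted[3] = oyoJ$y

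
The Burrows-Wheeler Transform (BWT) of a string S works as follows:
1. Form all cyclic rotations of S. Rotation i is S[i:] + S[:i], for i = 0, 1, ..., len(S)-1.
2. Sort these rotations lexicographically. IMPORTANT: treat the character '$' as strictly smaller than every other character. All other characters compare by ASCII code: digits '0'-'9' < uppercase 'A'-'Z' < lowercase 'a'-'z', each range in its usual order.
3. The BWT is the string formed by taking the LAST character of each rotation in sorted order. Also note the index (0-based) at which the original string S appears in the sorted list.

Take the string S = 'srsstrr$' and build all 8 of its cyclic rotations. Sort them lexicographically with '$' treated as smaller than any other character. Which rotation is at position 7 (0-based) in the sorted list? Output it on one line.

All 8 rotations (rotation i = S[i:]+S[:i]):
  rot[0] = srsstrr$
  rot[1] = rsstrr$s
  rot[2] = sstrr$sr
  rot[3] = strr$srs
  rot[4] = trr$srss
  rot[5] = rr$srsst
  rot[6] = r$srsstr
  rot[7] = $srsstrr
Sorted (with $ < everything):
  sorted[0] = $srsstrr
  sorted[1] = r$srsstr
  sorted[2] = rr$srsst
  sorted[3] = rsstrr$s
  sorted[4] = srsstrr$
  sorted[5] = sstrr$sr
  sorted[6] = strr$srs
  sorted[7] = trr$srss
sorted[7] = trr$srss

Answer: trr$srss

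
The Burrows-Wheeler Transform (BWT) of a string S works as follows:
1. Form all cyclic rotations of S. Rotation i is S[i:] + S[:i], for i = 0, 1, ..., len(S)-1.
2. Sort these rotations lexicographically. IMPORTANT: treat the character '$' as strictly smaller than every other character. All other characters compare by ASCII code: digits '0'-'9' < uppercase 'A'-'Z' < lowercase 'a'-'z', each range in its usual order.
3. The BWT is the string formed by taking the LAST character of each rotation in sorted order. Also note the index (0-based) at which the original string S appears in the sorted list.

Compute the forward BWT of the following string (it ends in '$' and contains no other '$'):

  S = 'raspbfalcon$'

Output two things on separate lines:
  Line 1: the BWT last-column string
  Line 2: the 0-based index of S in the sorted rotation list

All 12 rotations (rotation i = S[i:]+S[:i]):
  rot[0] = raspbfalcon$
  rot[1] = aspbfalcon$r
  rot[2] = spbfalcon$ra
  rot[3] = pbfalcon$ras
  rot[4] = bfalcon$rasp
  rot[5] = falcon$raspb
  rot[6] = alcon$raspbf
  rot[7] = lcon$raspbfa
  rot[8] = con$raspbfal
  rot[9] = on$raspbfalc
  rot[10] = n$raspbfalco
  rot[11] = $raspbfalcon
Sorted (with $ < everything):
  sorted[0] = $raspbfalcon  (last char: 'n')
  sorted[1] = alcon$raspbf  (last char: 'f')
  sorted[2] = aspbfalcon$r  (last char: 'r')
  sorted[3] = bfalcon$rasp  (last char: 'p')
  sorted[4] = con$raspbfal  (last char: 'l')
  sorted[5] = falcon$raspb  (last char: 'b')
  sorted[6] = lcon$raspbfa  (last char: 'a')
  sorted[7] = n$raspbfalco  (last char: 'o')
  sorted[8] = on$raspbfalc  (last char: 'c')
  sorted[9] = pbfalcon$ras  (last char: 's')
  sorted[10] = raspbfalcon$  (last char: '$')
  sorted[11] = spbfalcon$ra  (last char: 'a')
Last column: nfrplbaocs$a
Original string S is at sorted index 10

Answer: nfrplbaocs$a
10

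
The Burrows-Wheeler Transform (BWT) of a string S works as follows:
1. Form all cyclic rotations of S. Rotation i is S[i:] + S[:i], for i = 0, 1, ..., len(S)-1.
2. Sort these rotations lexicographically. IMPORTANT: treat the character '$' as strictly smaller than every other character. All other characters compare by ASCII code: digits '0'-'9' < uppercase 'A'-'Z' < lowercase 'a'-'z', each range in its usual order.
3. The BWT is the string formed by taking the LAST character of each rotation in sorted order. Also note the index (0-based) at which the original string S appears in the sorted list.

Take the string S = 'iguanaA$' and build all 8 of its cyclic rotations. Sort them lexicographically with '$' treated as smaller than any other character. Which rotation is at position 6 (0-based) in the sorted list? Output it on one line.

Answer: naA$igua

Derivation:
All 8 rotations (rotation i = S[i:]+S[:i]):
  rot[0] = iguanaA$
  rot[1] = guanaA$i
  rot[2] = uanaA$ig
  rot[3] = anaA$igu
  rot[4] = naA$igua
  rot[5] = aA$iguan
  rot[6] = A$iguana
  rot[7] = $iguanaA
Sorted (with $ < everything):
  sorted[0] = $iguanaA
  sorted[1] = A$iguana
  sorted[2] = aA$iguan
  sorted[3] = anaA$igu
  sorted[4] = guanaA$i
  sorted[5] = iguanaA$
  sorted[6] = naA$igua
  sorted[7] = uanaA$ig
sorted[6] = naA$igua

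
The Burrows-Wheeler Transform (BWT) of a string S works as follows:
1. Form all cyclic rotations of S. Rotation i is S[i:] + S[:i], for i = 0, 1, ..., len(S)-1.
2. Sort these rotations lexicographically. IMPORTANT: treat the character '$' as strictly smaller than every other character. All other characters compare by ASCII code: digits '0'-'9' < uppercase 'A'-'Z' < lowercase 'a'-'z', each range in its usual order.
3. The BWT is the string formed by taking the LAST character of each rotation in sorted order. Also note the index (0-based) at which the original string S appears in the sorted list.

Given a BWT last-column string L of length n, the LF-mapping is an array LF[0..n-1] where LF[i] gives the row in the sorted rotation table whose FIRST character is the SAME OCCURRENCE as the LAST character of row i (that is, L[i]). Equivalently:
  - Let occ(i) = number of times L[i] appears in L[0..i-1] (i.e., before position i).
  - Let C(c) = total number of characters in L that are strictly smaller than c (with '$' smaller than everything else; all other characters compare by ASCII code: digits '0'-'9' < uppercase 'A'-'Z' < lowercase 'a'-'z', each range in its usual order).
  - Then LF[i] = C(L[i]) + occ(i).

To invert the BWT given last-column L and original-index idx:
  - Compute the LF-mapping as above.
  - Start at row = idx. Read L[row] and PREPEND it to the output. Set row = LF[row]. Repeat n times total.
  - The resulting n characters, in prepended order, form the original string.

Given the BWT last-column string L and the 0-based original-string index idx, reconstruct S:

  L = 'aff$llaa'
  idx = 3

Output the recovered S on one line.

LF mapping: 1 4 5 0 6 7 2 3
Walk LF starting at row 3, prepending L[row]:
  step 1: row=3, L[3]='$', prepend. Next row=LF[3]=0
  step 2: row=0, L[0]='a', prepend. Next row=LF[0]=1
  step 3: row=1, L[1]='f', prepend. Next row=LF[1]=4
  step 4: row=4, L[4]='l', prepend. Next row=LF[4]=6
  step 5: row=6, L[6]='a', prepend. Next row=LF[6]=2
  step 6: row=2, L[2]='f', prepend. Next row=LF[2]=5
  step 7: row=5, L[5]='l', prepend. Next row=LF[5]=7
  step 8: row=7, L[7]='a', prepend. Next row=LF[7]=3
Reversed output: alfalfa$

Answer: alfalfa$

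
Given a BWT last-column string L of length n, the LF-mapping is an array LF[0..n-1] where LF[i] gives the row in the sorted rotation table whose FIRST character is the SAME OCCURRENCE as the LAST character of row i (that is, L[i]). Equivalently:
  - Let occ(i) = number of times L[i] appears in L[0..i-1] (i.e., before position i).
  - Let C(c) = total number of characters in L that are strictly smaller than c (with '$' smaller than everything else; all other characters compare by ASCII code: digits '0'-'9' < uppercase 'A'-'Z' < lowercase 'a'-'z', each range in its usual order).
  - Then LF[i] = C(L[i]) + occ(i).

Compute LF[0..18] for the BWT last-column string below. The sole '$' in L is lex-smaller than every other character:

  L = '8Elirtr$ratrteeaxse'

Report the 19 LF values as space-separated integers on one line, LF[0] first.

Answer: 1 2 9 8 10 15 11 0 12 3 16 13 17 5 6 4 18 14 7

Derivation:
Char counts: '$':1, '8':1, 'E':1, 'a':2, 'e':3, 'i':1, 'l':1, 'r':4, 's':1, 't':3, 'x':1
C (first-col start): C('$')=0, C('8')=1, C('E')=2, C('a')=3, C('e')=5, C('i')=8, C('l')=9, C('r')=10, C('s')=14, C('t')=15, C('x')=18
L[0]='8': occ=0, LF[0]=C('8')+0=1+0=1
L[1]='E': occ=0, LF[1]=C('E')+0=2+0=2
L[2]='l': occ=0, LF[2]=C('l')+0=9+0=9
L[3]='i': occ=0, LF[3]=C('i')+0=8+0=8
L[4]='r': occ=0, LF[4]=C('r')+0=10+0=10
L[5]='t': occ=0, LF[5]=C('t')+0=15+0=15
L[6]='r': occ=1, LF[6]=C('r')+1=10+1=11
L[7]='$': occ=0, LF[7]=C('$')+0=0+0=0
L[8]='r': occ=2, LF[8]=C('r')+2=10+2=12
L[9]='a': occ=0, LF[9]=C('a')+0=3+0=3
L[10]='t': occ=1, LF[10]=C('t')+1=15+1=16
L[11]='r': occ=3, LF[11]=C('r')+3=10+3=13
L[12]='t': occ=2, LF[12]=C('t')+2=15+2=17
L[13]='e': occ=0, LF[13]=C('e')+0=5+0=5
L[14]='e': occ=1, LF[14]=C('e')+1=5+1=6
L[15]='a': occ=1, LF[15]=C('a')+1=3+1=4
L[16]='x': occ=0, LF[16]=C('x')+0=18+0=18
L[17]='s': occ=0, LF[17]=C('s')+0=14+0=14
L[18]='e': occ=2, LF[18]=C('e')+2=5+2=7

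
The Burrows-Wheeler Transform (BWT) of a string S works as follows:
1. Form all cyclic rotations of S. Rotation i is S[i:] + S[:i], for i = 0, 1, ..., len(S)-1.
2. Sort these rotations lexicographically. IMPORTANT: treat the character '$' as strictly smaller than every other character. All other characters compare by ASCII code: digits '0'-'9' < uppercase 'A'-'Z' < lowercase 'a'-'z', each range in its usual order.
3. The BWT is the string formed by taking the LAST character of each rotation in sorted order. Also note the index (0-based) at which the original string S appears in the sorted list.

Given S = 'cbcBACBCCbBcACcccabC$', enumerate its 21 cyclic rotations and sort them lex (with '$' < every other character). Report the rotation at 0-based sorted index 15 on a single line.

All 21 rotations (rotation i = S[i:]+S[:i]):
  rot[0] = cbcBACBCCbBcACcccabC$
  rot[1] = bcBACBCCbBcACcccabC$c
  rot[2] = cBACBCCbBcACcccabC$cb
  rot[3] = BACBCCbBcACcccabC$cbc
  rot[4] = ACBCCbBcACcccabC$cbcB
  rot[5] = CBCCbBcACcccabC$cbcBA
  rot[6] = BCCbBcACcccabC$cbcBAC
  rot[7] = CCbBcACcccabC$cbcBACB
  rot[8] = CbBcACcccabC$cbcBACBC
  rot[9] = bBcACcccabC$cbcBACBCC
  rot[10] = BcACcccabC$cbcBACBCCb
  rot[11] = cACcccabC$cbcBACBCCbB
  rot[12] = ACcccabC$cbcBACBCCbBc
  rot[13] = CcccabC$cbcBACBCCbBcA
  rot[14] = cccabC$cbcBACBCCbBcAC
  rot[15] = ccabC$cbcBACBCCbBcACc
  rot[16] = cabC$cbcBACBCCbBcACcc
  rot[17] = abC$cbcBACBCCbBcACccc
  rot[18] = bC$cbcBACBCCbBcACccca
  rot[19] = C$cbcBACBCCbBcACcccab
  rot[20] = $cbcBACBCCbBcACcccabC
Sorted (with $ < everything):
  sorted[0] = $cbcBACBCCbBcACcccabC
  sorted[1] = ACBCCbBcACcccabC$cbcB
  sorted[2] = ACcccabC$cbcBACBCCbBc
  sorted[3] = BACBCCbBcACcccabC$cbc
  sorted[4] = BCCbBcACcccabC$cbcBAC
  sorted[5] = BcACcccabC$cbcBACBCCb
  sorted[6] = C$cbcBACBCCbBcACcccab
  sorted[7] = CBCCbBcACcccabC$cbcBA
  sorted[8] = CCbBcACcccabC$cbcBACB
  sorted[9] = CbBcACcccabC$cbcBACBC
  sorted[10] = CcccabC$cbcBACBCCbBcA
  sorted[11] = abC$cbcBACBCCbBcACccc
  sorted[12] = bBcACcccabC$cbcBACBCC
  sorted[13] = bC$cbcBACBCCbBcACccca
  sorted[14] = bcBACBCCbBcACcccabC$c
  sorted[15] = cACcccabC$cbcBACBCCbB
  sorted[16] = cBACBCCbBcACcccabC$cb
  sorted[17] = cabC$cbcBACBCCbBcACcc
  sorted[18] = cbcBACBCCbBcACcccabC$
  sorted[19] = ccabC$cbcBACBCCbBcACc
  sorted[20] = cccabC$cbcBACBCCbBcAC
sorted[15] = cACcccabC$cbcBACBCCbB

Answer: cACcccabC$cbcBACBCCbB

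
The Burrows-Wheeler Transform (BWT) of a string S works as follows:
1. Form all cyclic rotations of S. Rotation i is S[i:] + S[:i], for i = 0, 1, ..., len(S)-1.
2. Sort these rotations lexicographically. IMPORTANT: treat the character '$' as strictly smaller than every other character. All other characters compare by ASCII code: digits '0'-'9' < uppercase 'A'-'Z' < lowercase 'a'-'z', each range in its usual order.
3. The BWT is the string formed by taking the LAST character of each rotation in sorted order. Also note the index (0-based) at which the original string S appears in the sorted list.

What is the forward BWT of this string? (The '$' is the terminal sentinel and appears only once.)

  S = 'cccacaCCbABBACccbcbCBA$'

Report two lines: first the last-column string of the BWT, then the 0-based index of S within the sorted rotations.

All 23 rotations (rotation i = S[i:]+S[:i]):
  rot[0] = cccacaCCbABBACccbcbCBA$
  rot[1] = ccacaCCbABBACccbcbCBA$c
  rot[2] = cacaCCbABBACccbcbCBA$cc
  rot[3] = acaCCbABBACccbcbCBA$ccc
  rot[4] = caCCbABBACccbcbCBA$ccca
  rot[5] = aCCbABBACccbcbCBA$cccac
  rot[6] = CCbABBACccbcbCBA$cccaca
  rot[7] = CbABBACccbcbCBA$cccacaC
  rot[8] = bABBACccbcbCBA$cccacaCC
  rot[9] = ABBACccbcbCBA$cccacaCCb
  rot[10] = BBACccbcbCBA$cccacaCCbA
  rot[11] = BACccbcbCBA$cccacaCCbAB
  rot[12] = ACccbcbCBA$cccacaCCbABB
  rot[13] = CccbcbCBA$cccacaCCbABBA
  rot[14] = ccbcbCBA$cccacaCCbABBAC
  rot[15] = cbcbCBA$cccacaCCbABBACc
  rot[16] = bcbCBA$cccacaCCbABBACcc
  rot[17] = cbCBA$cccacaCCbABBACccb
  rot[18] = bCBA$cccacaCCbABBACccbc
  rot[19] = CBA$cccacaCCbABBACccbcb
  rot[20] = BA$cccacaCCbABBACccbcbC
  rot[21] = A$cccacaCCbABBACccbcbCB
  rot[22] = $cccacaCCbABBACccbcbCBA
Sorted (with $ < everything):
  sorted[0] = $cccacaCCbABBACccbcbCBA  (last char: 'A')
  sorted[1] = A$cccacaCCbABBACccbcbCB  (last char: 'B')
  sorted[2] = ABBACccbcbCBA$cccacaCCb  (last char: 'b')
  sorted[3] = ACccbcbCBA$cccacaCCbABB  (last char: 'B')
  sorted[4] = BA$cccacaCCbABBACccbcbC  (last char: 'C')
  sorted[5] = BACccbcbCBA$cccacaCCbAB  (last char: 'B')
  sorted[6] = BBACccbcbCBA$cccacaCCbA  (last char: 'A')
  sorted[7] = CBA$cccacaCCbABBACccbcb  (last char: 'b')
  sorted[8] = CCbABBACccbcbCBA$cccaca  (last char: 'a')
  sorted[9] = CbABBACccbcbCBA$cccacaC  (last char: 'C')
  sorted[10] = CccbcbCBA$cccacaCCbABBA  (last char: 'A')
  sorted[11] = aCCbABBACccbcbCBA$cccac  (last char: 'c')
  sorted[12] = acaCCbABBACccbcbCBA$ccc  (last char: 'c')
  sorted[13] = bABBACccbcbCBA$cccacaCC  (last char: 'C')
  sorted[14] = bCBA$cccacaCCbABBACccbc  (last char: 'c')
  sorted[15] = bcbCBA$cccacaCCbABBACcc  (last char: 'c')
  sorted[16] = caCCbABBACccbcbCBA$ccca  (last char: 'a')
  sorted[17] = cacaCCbABBACccbcbCBA$cc  (last char: 'c')
  sorted[18] = cbCBA$cccacaCCbABBACccb  (last char: 'b')
  sorted[19] = cbcbCBA$cccacaCCbABBACc  (last char: 'c')
  sorted[20] = ccacaCCbABBACccbcbCBA$c  (last char: 'c')
  sorted[21] = ccbcbCBA$cccacaCCbABBAC  (last char: 'C')
  sorted[22] = cccacaCCbABBACccbcbCBA$  (last char: '$')
Last column: ABbBCBAbaCAccCccacbccC$
Original string S is at sorted index 22

Answer: ABbBCBAbaCAccCccacbccC$
22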